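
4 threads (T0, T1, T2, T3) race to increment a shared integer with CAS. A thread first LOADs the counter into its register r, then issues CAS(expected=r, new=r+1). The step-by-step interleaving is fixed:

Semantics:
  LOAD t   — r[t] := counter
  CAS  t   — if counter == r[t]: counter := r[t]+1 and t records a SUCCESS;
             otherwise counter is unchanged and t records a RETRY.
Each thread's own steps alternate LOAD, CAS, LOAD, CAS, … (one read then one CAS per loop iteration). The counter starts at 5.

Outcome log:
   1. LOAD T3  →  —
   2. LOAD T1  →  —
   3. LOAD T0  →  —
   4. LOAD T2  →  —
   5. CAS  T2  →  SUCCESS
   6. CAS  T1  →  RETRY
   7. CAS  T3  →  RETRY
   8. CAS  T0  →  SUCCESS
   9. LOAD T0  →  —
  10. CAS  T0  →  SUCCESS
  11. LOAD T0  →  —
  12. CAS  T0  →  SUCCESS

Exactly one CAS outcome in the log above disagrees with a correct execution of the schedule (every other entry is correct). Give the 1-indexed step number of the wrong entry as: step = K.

Re-executing:
[1] T3.load  rd  (counter 5, T3.r 5)
[2] T1.load  rd  (counter 5, T1.r 5)
[3] T0.load  rd  (counter 5, T0.r 5)
[4] T2.load  rd  (counter 5, T2.r 5)
[5] T2.cas  hit  (counter 6, T2.r 5)
[6] T1.cas  miss  (counter 6, T1.r 5)
[7] T3.cas  miss  (counter 6, T3.r 5)
[8] T0.cas  miss  (counter 6, T0.r 5)
[9] T0.load  rd  (counter 6, T0.r 6)
[10] T0.cas  hit  (counter 7, T0.r 6)
[11] T0.load  rd  (counter 7, T0.r 7)
[12] T0.cas  hit  (counter 8, T0.r 7)
Mismatch at 8.

step = 8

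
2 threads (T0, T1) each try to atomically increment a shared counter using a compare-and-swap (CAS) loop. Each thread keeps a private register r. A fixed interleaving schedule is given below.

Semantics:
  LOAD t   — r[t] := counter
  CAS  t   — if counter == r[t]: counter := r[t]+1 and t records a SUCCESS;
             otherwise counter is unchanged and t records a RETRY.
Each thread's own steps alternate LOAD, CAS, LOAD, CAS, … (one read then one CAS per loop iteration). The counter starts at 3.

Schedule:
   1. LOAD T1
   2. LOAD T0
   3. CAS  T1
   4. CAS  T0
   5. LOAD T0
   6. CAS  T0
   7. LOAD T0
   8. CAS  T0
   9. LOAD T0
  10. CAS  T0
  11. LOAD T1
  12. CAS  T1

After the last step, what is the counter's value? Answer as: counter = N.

1. LOAD T1 → mem=3 r[T1]=3 [LOAD]
2. LOAD T0 → mem=3 r[T0]=3 [LOAD]
3. CAS T1 → mem=4 r[T1]=3 [OK]
4. CAS T0 → mem=4 r[T0]=3 [RETRY]
5. LOAD T0 → mem=4 r[T0]=4 [LOAD]
6. CAS T0 → mem=5 r[T0]=4 [OK]
7. LOAD T0 → mem=5 r[T0]=5 [LOAD]
8. CAS T0 → mem=6 r[T0]=5 [OK]
9. LOAD T0 → mem=6 r[T0]=6 [LOAD]
10. CAS T0 → mem=7 r[T0]=6 [OK]
11. LOAD T1 → mem=7 r[T1]=7 [LOAD]
12. CAS T1 → mem=8 r[T1]=7 [OK]

counter = 8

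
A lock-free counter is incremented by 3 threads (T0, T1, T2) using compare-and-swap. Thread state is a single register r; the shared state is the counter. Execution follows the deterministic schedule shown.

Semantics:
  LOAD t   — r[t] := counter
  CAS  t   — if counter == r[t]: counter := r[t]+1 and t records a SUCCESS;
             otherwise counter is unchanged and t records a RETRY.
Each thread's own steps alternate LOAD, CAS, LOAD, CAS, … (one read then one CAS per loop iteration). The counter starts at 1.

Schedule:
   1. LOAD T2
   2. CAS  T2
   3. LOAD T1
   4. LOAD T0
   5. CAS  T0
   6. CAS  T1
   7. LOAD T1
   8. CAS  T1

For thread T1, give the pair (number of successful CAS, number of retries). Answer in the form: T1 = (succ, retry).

T1 = (1, 1)

step 1: T2 LOAD ⇒ load; ctr=1 reg=1
step 2: T2 CAS ⇒ ok; ctr=2 reg=1
step 3: T1 LOAD ⇒ load; ctr=2 reg=2
step 4: T0 LOAD ⇒ load; ctr=2 reg=2
step 5: T0 CAS ⇒ ok; ctr=3 reg=2
step 6: T1 CAS ⇒ retry; ctr=3 reg=2
step 7: T1 LOAD ⇒ load; ctr=3 reg=3
step 8: T1 CAS ⇒ ok; ctr=4 reg=3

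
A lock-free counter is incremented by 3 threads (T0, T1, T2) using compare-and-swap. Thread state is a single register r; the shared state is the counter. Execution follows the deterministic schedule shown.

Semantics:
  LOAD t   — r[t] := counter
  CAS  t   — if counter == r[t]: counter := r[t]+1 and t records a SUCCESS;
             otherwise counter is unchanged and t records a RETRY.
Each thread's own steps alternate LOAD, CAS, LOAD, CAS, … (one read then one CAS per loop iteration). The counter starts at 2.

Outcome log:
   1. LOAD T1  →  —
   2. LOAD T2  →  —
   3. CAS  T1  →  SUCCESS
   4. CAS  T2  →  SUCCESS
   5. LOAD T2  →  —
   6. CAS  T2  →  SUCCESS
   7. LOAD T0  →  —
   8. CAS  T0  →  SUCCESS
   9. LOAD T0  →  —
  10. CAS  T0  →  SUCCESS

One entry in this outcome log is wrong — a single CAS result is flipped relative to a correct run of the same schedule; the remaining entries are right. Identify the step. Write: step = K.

step = 4

Re-executing:
T1 LOAD — after: cnt=2, r=2 — load
T2 LOAD — after: cnt=2, r=2 — load
T1 CAS — after: cnt=3, r=2 — ok
T2 CAS — after: cnt=3, r=2 — retry
T2 LOAD — after: cnt=3, r=3 — load
T2 CAS — after: cnt=4, r=3 — ok
T0 LOAD — after: cnt=4, r=4 — load
T0 CAS — after: cnt=5, r=4 — ok
T0 LOAD — after: cnt=5, r=5 — load
T0 CAS — after: cnt=6, r=5 — ok
Mismatch at 4.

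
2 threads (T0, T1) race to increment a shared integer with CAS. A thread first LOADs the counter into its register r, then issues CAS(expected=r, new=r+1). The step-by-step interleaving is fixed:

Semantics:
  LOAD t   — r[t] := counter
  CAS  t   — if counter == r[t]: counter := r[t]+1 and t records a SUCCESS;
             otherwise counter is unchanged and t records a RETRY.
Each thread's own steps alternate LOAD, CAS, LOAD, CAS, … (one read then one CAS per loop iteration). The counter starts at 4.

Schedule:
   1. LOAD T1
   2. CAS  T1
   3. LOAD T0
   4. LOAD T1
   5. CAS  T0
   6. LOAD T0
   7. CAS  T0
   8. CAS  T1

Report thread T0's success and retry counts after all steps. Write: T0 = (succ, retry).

T0 = (2, 0)

   1) LOAD T1:  M=4  r_T1=4
   2) CAS  T1:  M=5  r_T1=4 ✓
   3) LOAD T0:  M=5  r_T0=5
   4) LOAD T1:  M=5  r_T1=5
   5) CAS  T0:  M=6  r_T0=5 ✓
   6) LOAD T0:  M=6  r_T0=6
   7) CAS  T0:  M=7  r_T0=6 ✓
   8) CAS  T1:  M=7  r_T1=5 ✗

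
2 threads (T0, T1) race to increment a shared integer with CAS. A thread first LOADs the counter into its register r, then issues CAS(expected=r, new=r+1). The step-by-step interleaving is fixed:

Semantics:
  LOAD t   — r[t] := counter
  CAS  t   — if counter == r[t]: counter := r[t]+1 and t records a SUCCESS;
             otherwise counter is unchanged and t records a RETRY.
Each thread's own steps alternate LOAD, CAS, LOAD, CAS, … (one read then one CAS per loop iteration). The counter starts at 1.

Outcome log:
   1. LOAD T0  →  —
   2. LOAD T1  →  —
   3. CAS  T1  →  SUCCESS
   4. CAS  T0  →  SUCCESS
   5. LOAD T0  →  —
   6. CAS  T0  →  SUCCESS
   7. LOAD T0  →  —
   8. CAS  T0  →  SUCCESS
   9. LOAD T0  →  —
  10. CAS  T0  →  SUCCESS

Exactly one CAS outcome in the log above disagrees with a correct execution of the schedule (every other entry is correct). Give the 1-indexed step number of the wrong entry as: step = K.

Reference trace:
T0 LOAD — after: cnt=1, r=1 — load
T1 LOAD — after: cnt=1, r=1 — load
T1 CAS — after: cnt=2, r=1 — ok
T0 CAS — after: cnt=2, r=1 — retry
T0 LOAD — after: cnt=2, r=2 — load
T0 CAS — after: cnt=3, r=2 — ok
T0 LOAD — after: cnt=3, r=3 — load
T0 CAS — after: cnt=4, r=3 — ok
T0 LOAD — after: cnt=4, r=4 — load
T0 CAS — after: cnt=5, r=4 — ok
Log disagrees first at step 4.

step = 4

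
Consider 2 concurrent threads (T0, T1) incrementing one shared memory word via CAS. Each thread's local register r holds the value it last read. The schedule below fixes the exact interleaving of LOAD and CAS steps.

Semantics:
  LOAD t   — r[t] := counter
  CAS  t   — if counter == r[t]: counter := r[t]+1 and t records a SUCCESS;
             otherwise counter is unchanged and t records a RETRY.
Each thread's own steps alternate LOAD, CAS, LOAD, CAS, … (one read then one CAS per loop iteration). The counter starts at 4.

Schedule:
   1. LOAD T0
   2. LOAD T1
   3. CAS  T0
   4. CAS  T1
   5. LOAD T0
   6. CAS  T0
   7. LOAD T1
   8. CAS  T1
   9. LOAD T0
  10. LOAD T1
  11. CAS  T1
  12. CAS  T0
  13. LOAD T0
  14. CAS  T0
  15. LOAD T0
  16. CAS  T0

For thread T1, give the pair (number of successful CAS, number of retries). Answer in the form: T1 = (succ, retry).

T1 = (2, 1)

step 1: T0 LOAD ⇒ load; ctr=4 reg=4
step 2: T1 LOAD ⇒ load; ctr=4 reg=4
step 3: T0 CAS ⇒ ok; ctr=5 reg=4
step 4: T1 CAS ⇒ retry; ctr=5 reg=4
step 5: T0 LOAD ⇒ load; ctr=5 reg=5
step 6: T0 CAS ⇒ ok; ctr=6 reg=5
step 7: T1 LOAD ⇒ load; ctr=6 reg=6
step 8: T1 CAS ⇒ ok; ctr=7 reg=6
step 9: T0 LOAD ⇒ load; ctr=7 reg=7
step 10: T1 LOAD ⇒ load; ctr=7 reg=7
step 11: T1 CAS ⇒ ok; ctr=8 reg=7
step 12: T0 CAS ⇒ retry; ctr=8 reg=7
step 13: T0 LOAD ⇒ load; ctr=8 reg=8
step 14: T0 CAS ⇒ ok; ctr=9 reg=8
step 15: T0 LOAD ⇒ load; ctr=9 reg=9
step 16: T0 CAS ⇒ ok; ctr=10 reg=9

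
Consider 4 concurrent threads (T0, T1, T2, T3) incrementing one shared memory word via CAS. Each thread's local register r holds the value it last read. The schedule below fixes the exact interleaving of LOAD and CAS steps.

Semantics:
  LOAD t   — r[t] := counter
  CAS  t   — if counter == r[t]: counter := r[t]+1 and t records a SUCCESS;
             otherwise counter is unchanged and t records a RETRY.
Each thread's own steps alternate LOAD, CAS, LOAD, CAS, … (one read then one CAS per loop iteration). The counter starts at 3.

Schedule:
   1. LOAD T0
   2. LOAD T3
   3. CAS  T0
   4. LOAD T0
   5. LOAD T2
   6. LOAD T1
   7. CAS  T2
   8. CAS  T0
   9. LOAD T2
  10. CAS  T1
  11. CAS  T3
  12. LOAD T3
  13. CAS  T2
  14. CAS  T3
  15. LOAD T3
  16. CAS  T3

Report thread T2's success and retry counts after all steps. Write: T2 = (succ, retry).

T0 LOAD — after: cnt=3, r=3 — load
T3 LOAD — after: cnt=3, r=3 — load
T0 CAS — after: cnt=4, r=3 — ok
T0 LOAD — after: cnt=4, r=4 — load
T2 LOAD — after: cnt=4, r=4 — load
T1 LOAD — after: cnt=4, r=4 — load
T2 CAS — after: cnt=5, r=4 — ok
T0 CAS — after: cnt=5, r=4 — retry
T2 LOAD — after: cnt=5, r=5 — load
T1 CAS — after: cnt=5, r=4 — retry
T3 CAS — after: cnt=5, r=3 — retry
T3 LOAD — after: cnt=5, r=5 — load
T2 CAS — after: cnt=6, r=5 — ok
T3 CAS — after: cnt=6, r=5 — retry
T3 LOAD — after: cnt=6, r=6 — load
T3 CAS — after: cnt=7, r=6 — ok

T2 = (2, 0)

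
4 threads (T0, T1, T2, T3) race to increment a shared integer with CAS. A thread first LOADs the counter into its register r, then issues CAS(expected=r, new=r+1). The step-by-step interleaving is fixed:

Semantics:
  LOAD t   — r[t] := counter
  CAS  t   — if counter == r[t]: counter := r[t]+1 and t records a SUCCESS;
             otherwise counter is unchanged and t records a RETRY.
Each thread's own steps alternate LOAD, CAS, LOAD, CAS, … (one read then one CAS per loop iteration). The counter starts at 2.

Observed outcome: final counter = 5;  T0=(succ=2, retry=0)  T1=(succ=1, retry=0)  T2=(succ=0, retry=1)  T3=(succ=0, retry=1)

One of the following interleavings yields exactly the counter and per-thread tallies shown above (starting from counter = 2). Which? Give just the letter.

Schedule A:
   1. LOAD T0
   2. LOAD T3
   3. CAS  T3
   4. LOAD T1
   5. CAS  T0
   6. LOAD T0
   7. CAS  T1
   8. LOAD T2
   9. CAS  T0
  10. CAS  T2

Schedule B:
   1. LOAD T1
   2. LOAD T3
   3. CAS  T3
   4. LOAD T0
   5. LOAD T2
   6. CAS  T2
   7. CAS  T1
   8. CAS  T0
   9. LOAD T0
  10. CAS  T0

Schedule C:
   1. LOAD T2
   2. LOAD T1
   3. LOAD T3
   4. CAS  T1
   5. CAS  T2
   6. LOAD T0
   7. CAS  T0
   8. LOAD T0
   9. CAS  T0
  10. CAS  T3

C

Tracing schedule C:
#1 T2 reads 2
#2 T1 reads 2
#3 T3 reads 2
#4 T1 CAS(2→3) writes; counter now 3
#5 T2 CAS(2→3) fails; counter now 3
#6 T0 reads 3
#7 T0 CAS(3→4) writes; counter now 4
#8 T0 reads 4
#9 T0 CAS(4→5) writes; counter now 5
#10 T3 CAS(2→3) fails; counter now 5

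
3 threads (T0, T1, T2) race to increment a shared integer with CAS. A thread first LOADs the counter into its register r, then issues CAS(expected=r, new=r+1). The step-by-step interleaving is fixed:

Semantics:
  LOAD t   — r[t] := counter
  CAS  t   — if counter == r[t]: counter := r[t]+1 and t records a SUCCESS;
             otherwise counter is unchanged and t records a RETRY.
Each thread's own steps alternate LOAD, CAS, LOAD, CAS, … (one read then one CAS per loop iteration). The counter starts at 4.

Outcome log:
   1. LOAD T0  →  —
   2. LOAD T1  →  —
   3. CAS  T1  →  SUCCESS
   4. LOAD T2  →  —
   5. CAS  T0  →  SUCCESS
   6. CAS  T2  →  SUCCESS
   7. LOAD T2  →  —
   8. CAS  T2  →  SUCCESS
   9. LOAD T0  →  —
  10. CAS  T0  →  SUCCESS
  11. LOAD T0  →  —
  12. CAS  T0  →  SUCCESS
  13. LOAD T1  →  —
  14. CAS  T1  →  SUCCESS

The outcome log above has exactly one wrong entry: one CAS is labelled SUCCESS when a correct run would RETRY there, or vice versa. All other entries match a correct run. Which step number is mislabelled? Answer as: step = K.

step = 5

Correct run:
T0 LOAD — after: cnt=4, r=4 — load
T1 LOAD — after: cnt=4, r=4 — load
T1 CAS — after: cnt=5, r=4 — ok
T2 LOAD — after: cnt=5, r=5 — load
T0 CAS — after: cnt=5, r=4 — retry
T2 CAS — after: cnt=6, r=5 — ok
T2 LOAD — after: cnt=6, r=6 — load
T2 CAS — after: cnt=7, r=6 — ok
T0 LOAD — after: cnt=7, r=7 — load
T0 CAS — after: cnt=8, r=7 — ok
T0 LOAD — after: cnt=8, r=8 — load
T0 CAS — after: cnt=9, r=8 — ok
T1 LOAD — after: cnt=9, r=9 — load
T1 CAS — after: cnt=10, r=9 — ok
Flip is step 5.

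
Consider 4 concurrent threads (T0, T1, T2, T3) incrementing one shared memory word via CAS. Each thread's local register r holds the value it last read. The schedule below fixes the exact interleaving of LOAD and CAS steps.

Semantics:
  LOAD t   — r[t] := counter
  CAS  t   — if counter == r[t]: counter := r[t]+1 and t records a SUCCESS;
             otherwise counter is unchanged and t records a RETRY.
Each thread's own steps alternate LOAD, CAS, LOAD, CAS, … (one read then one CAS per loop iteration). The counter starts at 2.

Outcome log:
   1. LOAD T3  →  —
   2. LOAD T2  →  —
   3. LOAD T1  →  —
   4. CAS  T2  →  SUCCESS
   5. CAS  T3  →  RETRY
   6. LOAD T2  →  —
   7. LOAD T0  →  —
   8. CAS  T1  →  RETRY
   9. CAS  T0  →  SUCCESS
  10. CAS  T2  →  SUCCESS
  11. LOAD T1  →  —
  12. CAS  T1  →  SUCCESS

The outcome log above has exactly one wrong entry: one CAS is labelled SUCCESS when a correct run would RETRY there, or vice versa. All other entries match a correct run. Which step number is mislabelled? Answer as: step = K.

Correct run:
1. LOAD T3 → mem=2 r[T3]=2 [LOAD]
2. LOAD T2 → mem=2 r[T2]=2 [LOAD]
3. LOAD T1 → mem=2 r[T1]=2 [LOAD]
4. CAS T2 → mem=3 r[T2]=2 [OK]
5. CAS T3 → mem=3 r[T3]=2 [RETRY]
6. LOAD T2 → mem=3 r[T2]=3 [LOAD]
7. LOAD T0 → mem=3 r[T0]=3 [LOAD]
8. CAS T1 → mem=3 r[T1]=2 [RETRY]
9. CAS T0 → mem=4 r[T0]=3 [OK]
10. CAS T2 → mem=4 r[T2]=3 [RETRY]
11. LOAD T1 → mem=4 r[T1]=4 [LOAD]
12. CAS T1 → mem=5 r[T1]=4 [OK]
Log disagrees first at step 10.

step = 10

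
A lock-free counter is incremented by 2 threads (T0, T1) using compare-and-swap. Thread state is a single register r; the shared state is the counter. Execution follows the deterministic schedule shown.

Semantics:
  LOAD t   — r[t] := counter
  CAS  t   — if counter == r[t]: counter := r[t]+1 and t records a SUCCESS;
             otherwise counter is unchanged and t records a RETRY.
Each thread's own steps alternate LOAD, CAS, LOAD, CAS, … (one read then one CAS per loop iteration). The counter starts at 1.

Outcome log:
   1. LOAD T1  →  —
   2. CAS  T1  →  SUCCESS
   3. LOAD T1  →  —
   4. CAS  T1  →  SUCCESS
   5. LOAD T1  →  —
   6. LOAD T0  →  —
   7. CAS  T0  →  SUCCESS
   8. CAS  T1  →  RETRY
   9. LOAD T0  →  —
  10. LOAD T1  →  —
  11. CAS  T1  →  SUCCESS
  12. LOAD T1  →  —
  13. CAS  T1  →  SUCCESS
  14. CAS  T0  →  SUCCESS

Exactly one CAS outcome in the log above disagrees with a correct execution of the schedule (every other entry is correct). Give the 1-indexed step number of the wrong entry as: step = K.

step = 14

Correct run:
1. LOAD T1 → mem=1 r[T1]=1 [LOAD]
2. CAS T1 → mem=2 r[T1]=1 [OK]
3. LOAD T1 → mem=2 r[T1]=2 [LOAD]
4. CAS T1 → mem=3 r[T1]=2 [OK]
5. LOAD T1 → mem=3 r[T1]=3 [LOAD]
6. LOAD T0 → mem=3 r[T0]=3 [LOAD]
7. CAS T0 → mem=4 r[T0]=3 [OK]
8. CAS T1 → mem=4 r[T1]=3 [RETRY]
9. LOAD T0 → mem=4 r[T0]=4 [LOAD]
10. LOAD T1 → mem=4 r[T1]=4 [LOAD]
11. CAS T1 → mem=5 r[T1]=4 [OK]
12. LOAD T1 → mem=5 r[T1]=5 [LOAD]
13. CAS T1 → mem=6 r[T1]=5 [OK]
14. CAS T0 → mem=6 r[T0]=4 [RETRY]
Flip is step 14.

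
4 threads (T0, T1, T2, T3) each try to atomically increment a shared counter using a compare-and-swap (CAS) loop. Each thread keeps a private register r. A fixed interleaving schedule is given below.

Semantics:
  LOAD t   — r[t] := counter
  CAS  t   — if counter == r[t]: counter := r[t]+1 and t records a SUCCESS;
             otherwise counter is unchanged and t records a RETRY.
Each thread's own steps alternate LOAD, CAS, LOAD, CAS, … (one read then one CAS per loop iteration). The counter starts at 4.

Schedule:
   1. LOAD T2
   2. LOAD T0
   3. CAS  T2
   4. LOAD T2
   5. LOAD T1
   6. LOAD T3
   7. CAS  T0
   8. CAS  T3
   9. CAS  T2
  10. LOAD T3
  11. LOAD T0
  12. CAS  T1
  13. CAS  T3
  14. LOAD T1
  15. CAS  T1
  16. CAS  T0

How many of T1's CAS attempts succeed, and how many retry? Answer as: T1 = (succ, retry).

step 1: T2 LOAD ⇒ load; ctr=4 reg=4
step 2: T0 LOAD ⇒ load; ctr=4 reg=4
step 3: T2 CAS ⇒ ok; ctr=5 reg=4
step 4: T2 LOAD ⇒ load; ctr=5 reg=5
step 5: T1 LOAD ⇒ load; ctr=5 reg=5
step 6: T3 LOAD ⇒ load; ctr=5 reg=5
step 7: T0 CAS ⇒ retry; ctr=5 reg=4
step 8: T3 CAS ⇒ ok; ctr=6 reg=5
step 9: T2 CAS ⇒ retry; ctr=6 reg=5
step 10: T3 LOAD ⇒ load; ctr=6 reg=6
step 11: T0 LOAD ⇒ load; ctr=6 reg=6
step 12: T1 CAS ⇒ retry; ctr=6 reg=5
step 13: T3 CAS ⇒ ok; ctr=7 reg=6
step 14: T1 LOAD ⇒ load; ctr=7 reg=7
step 15: T1 CAS ⇒ ok; ctr=8 reg=7
step 16: T0 CAS ⇒ retry; ctr=8 reg=6

T1 = (1, 1)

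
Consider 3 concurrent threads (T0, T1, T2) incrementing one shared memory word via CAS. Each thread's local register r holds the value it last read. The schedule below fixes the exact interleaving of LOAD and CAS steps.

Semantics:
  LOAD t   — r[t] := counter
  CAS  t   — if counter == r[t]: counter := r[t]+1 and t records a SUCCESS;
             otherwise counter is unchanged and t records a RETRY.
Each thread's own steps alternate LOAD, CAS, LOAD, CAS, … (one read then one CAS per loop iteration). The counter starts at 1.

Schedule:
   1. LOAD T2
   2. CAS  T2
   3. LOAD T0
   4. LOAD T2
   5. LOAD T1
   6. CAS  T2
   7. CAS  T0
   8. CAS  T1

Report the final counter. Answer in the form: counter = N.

step 1: T2 LOAD ⇒ load; ctr=1 reg=1
step 2: T2 CAS ⇒ ok; ctr=2 reg=1
step 3: T0 LOAD ⇒ load; ctr=2 reg=2
step 4: T2 LOAD ⇒ load; ctr=2 reg=2
step 5: T1 LOAD ⇒ load; ctr=2 reg=2
step 6: T2 CAS ⇒ ok; ctr=3 reg=2
step 7: T0 CAS ⇒ retry; ctr=3 reg=2
step 8: T1 CAS ⇒ retry; ctr=3 reg=2

counter = 3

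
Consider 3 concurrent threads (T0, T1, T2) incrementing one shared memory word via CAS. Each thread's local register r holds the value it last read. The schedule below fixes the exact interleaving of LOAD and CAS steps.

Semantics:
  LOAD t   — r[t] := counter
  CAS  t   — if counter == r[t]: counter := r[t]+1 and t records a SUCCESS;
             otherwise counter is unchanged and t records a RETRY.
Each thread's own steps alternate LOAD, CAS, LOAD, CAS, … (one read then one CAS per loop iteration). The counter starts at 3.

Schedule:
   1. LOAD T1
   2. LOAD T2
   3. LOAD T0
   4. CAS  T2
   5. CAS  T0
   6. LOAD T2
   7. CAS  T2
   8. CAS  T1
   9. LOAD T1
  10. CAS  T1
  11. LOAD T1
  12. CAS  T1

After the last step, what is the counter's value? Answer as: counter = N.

step 1: T1 LOAD ⇒ load; ctr=3 reg=3
step 2: T2 LOAD ⇒ load; ctr=3 reg=3
step 3: T0 LOAD ⇒ load; ctr=3 reg=3
step 4: T2 CAS ⇒ ok; ctr=4 reg=3
step 5: T0 CAS ⇒ retry; ctr=4 reg=3
step 6: T2 LOAD ⇒ load; ctr=4 reg=4
step 7: T2 CAS ⇒ ok; ctr=5 reg=4
step 8: T1 CAS ⇒ retry; ctr=5 reg=3
step 9: T1 LOAD ⇒ load; ctr=5 reg=5
step 10: T1 CAS ⇒ ok; ctr=6 reg=5
step 11: T1 LOAD ⇒ load; ctr=6 reg=6
step 12: T1 CAS ⇒ ok; ctr=7 reg=6

counter = 7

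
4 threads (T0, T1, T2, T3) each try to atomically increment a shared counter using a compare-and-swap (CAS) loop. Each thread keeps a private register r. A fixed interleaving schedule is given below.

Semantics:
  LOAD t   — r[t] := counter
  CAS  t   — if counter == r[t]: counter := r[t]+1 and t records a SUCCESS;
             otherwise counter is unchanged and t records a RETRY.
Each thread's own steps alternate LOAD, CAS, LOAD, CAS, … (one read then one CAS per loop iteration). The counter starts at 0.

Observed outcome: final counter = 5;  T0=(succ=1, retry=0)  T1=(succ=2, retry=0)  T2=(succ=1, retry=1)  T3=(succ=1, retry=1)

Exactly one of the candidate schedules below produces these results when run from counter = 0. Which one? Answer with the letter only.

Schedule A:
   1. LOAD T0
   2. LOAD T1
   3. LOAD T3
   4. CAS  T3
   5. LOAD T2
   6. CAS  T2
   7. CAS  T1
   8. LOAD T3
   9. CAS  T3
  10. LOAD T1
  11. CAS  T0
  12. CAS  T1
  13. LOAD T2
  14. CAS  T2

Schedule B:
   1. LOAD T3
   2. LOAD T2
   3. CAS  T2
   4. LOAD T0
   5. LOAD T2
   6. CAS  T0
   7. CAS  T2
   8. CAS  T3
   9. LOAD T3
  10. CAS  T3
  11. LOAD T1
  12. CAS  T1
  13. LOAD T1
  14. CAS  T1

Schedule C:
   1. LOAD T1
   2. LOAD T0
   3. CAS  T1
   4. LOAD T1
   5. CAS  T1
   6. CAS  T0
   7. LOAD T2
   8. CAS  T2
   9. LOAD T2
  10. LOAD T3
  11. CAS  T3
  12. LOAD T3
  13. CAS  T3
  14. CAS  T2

Simulating candidate B:
1. LOAD T3 → mem=0 r[T3]=0 [LOAD]
2. LOAD T2 → mem=0 r[T2]=0 [LOAD]
3. CAS T2 → mem=1 r[T2]=0 [OK]
4. LOAD T0 → mem=1 r[T0]=1 [LOAD]
5. LOAD T2 → mem=1 r[T2]=1 [LOAD]
6. CAS T0 → mem=2 r[T0]=1 [OK]
7. CAS T2 → mem=2 r[T2]=1 [RETRY]
8. CAS T3 → mem=2 r[T3]=0 [RETRY]
9. LOAD T3 → mem=2 r[T3]=2 [LOAD]
10. CAS T3 → mem=3 r[T3]=2 [OK]
11. LOAD T1 → mem=3 r[T1]=3 [LOAD]
12. CAS T1 → mem=4 r[T1]=3 [OK]
13. LOAD T1 → mem=4 r[T1]=4 [LOAD]
14. CAS T1 → mem=5 r[T1]=4 [OK]

B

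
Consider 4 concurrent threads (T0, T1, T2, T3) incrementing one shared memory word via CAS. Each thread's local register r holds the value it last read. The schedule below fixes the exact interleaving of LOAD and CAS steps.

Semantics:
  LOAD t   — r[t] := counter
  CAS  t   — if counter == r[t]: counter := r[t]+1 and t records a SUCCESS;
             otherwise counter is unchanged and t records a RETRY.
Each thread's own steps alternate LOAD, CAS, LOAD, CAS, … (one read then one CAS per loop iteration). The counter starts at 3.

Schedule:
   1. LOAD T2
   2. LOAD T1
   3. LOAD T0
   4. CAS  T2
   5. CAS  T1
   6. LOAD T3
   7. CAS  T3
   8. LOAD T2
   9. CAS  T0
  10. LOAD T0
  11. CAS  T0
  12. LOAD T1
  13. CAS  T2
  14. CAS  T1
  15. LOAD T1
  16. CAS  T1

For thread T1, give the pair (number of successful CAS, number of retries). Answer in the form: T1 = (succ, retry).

[1] T2.load  rd  (counter 3, T2.r 3)
[2] T1.load  rd  (counter 3, T1.r 3)
[3] T0.load  rd  (counter 3, T0.r 3)
[4] T2.cas  hit  (counter 4, T2.r 3)
[5] T1.cas  miss  (counter 4, T1.r 3)
[6] T3.load  rd  (counter 4, T3.r 4)
[7] T3.cas  hit  (counter 5, T3.r 4)
[8] T2.load  rd  (counter 5, T2.r 5)
[9] T0.cas  miss  (counter 5, T0.r 3)
[10] T0.load  rd  (counter 5, T0.r 5)
[11] T0.cas  hit  (counter 6, T0.r 5)
[12] T1.load  rd  (counter 6, T1.r 6)
[13] T2.cas  miss  (counter 6, T2.r 5)
[14] T1.cas  hit  (counter 7, T1.r 6)
[15] T1.load  rd  (counter 7, T1.r 7)
[16] T1.cas  hit  (counter 8, T1.r 7)

T1 = (2, 1)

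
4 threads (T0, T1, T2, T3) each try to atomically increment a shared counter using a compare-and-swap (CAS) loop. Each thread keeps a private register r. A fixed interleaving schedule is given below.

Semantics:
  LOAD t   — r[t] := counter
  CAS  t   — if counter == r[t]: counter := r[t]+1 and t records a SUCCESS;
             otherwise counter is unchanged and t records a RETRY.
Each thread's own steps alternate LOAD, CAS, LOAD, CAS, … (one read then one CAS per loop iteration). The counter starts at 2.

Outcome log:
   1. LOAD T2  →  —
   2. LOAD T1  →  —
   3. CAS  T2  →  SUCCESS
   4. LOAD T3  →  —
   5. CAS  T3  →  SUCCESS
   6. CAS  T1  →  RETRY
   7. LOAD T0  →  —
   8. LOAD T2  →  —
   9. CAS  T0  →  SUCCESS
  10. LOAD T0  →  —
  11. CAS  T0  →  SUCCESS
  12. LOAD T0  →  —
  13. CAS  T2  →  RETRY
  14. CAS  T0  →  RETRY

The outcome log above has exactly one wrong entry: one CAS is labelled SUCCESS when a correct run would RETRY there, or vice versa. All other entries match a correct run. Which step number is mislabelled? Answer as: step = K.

step = 14

Re-executing:
   1) LOAD T2:  M=2  r_T2=2
   2) LOAD T1:  M=2  r_T1=2
   3) CAS  T2:  M=3  r_T2=2 ✓
   4) LOAD T3:  M=3  r_T3=3
   5) CAS  T3:  M=4  r_T3=3 ✓
   6) CAS  T1:  M=4  r_T1=2 ✗
   7) LOAD T0:  M=4  r_T0=4
   8) LOAD T2:  M=4  r_T2=4
   9) CAS  T0:  M=5  r_T0=4 ✓
  10) LOAD T0:  M=5  r_T0=5
  11) CAS  T0:  M=6  r_T0=5 ✓
  12) LOAD T0:  M=6  r_T0=6
  13) CAS  T2:  M=6  r_T2=4 ✗
  14) CAS  T0:  M=7  r_T0=6 ✓
Flip is step 14.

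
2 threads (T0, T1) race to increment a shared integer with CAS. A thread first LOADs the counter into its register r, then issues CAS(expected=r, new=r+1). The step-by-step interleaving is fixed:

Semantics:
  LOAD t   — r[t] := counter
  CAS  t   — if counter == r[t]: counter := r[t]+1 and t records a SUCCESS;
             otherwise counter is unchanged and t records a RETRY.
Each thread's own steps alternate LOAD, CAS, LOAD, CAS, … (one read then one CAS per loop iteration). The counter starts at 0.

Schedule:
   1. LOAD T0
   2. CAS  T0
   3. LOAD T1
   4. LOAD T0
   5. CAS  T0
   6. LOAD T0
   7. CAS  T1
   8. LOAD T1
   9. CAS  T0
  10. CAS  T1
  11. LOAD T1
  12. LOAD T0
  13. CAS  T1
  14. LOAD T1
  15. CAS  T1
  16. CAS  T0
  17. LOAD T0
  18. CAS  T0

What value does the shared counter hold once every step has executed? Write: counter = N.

counter = 6

1. LOAD T0 → mem=0 r[T0]=0 [LOAD]
2. CAS T0 → mem=1 r[T0]=0 [OK]
3. LOAD T1 → mem=1 r[T1]=1 [LOAD]
4. LOAD T0 → mem=1 r[T0]=1 [LOAD]
5. CAS T0 → mem=2 r[T0]=1 [OK]
6. LOAD T0 → mem=2 r[T0]=2 [LOAD]
7. CAS T1 → mem=2 r[T1]=1 [RETRY]
8. LOAD T1 → mem=2 r[T1]=2 [LOAD]
9. CAS T0 → mem=3 r[T0]=2 [OK]
10. CAS T1 → mem=3 r[T1]=2 [RETRY]
11. LOAD T1 → mem=3 r[T1]=3 [LOAD]
12. LOAD T0 → mem=3 r[T0]=3 [LOAD]
13. CAS T1 → mem=4 r[T1]=3 [OK]
14. LOAD T1 → mem=4 r[T1]=4 [LOAD]
15. CAS T1 → mem=5 r[T1]=4 [OK]
16. CAS T0 → mem=5 r[T0]=3 [RETRY]
17. LOAD T0 → mem=5 r[T0]=5 [LOAD]
18. CAS T0 → mem=6 r[T0]=5 [OK]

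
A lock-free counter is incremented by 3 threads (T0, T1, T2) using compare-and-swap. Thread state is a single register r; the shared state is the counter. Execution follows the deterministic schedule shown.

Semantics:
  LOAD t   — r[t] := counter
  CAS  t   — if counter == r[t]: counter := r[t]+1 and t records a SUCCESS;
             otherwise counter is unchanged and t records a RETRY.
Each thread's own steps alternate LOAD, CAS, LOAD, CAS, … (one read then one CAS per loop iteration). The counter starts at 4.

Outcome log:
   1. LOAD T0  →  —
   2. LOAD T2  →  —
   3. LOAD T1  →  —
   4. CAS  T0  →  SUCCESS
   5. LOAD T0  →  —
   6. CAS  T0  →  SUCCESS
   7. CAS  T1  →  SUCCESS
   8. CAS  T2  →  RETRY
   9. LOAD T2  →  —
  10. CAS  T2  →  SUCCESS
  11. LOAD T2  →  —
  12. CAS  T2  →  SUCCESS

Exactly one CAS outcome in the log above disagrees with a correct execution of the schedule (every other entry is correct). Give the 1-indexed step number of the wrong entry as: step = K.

step = 7

Correct run:
step 1: T0 LOAD ⇒ load; ctr=4 reg=4
step 2: T2 LOAD ⇒ load; ctr=4 reg=4
step 3: T1 LOAD ⇒ load; ctr=4 reg=4
step 4: T0 CAS ⇒ ok; ctr=5 reg=4
step 5: T0 LOAD ⇒ load; ctr=5 reg=5
step 6: T0 CAS ⇒ ok; ctr=6 reg=5
step 7: T1 CAS ⇒ retry; ctr=6 reg=4
step 8: T2 CAS ⇒ retry; ctr=6 reg=4
step 9: T2 LOAD ⇒ load; ctr=6 reg=6
step 10: T2 CAS ⇒ ok; ctr=7 reg=6
step 11: T2 LOAD ⇒ load; ctr=7 reg=7
step 12: T2 CAS ⇒ ok; ctr=8 reg=7
Log disagrees first at step 7.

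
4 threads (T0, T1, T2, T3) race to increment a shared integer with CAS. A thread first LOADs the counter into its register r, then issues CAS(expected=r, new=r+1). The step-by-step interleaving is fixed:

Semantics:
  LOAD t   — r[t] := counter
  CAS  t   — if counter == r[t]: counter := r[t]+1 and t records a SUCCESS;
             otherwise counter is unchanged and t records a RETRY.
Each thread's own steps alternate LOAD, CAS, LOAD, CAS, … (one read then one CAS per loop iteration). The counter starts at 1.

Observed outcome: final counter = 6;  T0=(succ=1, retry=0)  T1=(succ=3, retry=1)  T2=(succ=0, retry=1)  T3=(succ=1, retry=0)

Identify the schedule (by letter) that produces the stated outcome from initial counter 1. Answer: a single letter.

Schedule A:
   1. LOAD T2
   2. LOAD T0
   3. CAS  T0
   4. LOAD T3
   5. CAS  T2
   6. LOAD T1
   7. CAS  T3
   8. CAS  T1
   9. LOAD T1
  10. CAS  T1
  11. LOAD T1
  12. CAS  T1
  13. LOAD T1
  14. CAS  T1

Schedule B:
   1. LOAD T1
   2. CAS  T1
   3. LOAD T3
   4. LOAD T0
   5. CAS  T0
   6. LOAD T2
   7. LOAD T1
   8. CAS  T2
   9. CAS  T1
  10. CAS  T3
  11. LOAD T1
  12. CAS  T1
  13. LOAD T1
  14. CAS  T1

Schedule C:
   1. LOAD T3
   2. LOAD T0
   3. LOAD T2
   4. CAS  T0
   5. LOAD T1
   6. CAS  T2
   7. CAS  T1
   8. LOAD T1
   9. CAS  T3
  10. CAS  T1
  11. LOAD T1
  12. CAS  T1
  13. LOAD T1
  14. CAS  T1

Run A:
T2 LOAD — after: cnt=1, r=1 — load
T0 LOAD — after: cnt=1, r=1 — load
T0 CAS — after: cnt=2, r=1 — ok
T3 LOAD — after: cnt=2, r=2 — load
T2 CAS — after: cnt=2, r=1 — retry
T1 LOAD — after: cnt=2, r=2 — load
T3 CAS — after: cnt=3, r=2 — ok
T1 CAS — after: cnt=3, r=2 — retry
T1 LOAD — after: cnt=3, r=3 — load
T1 CAS — after: cnt=4, r=3 — ok
T1 LOAD — after: cnt=4, r=4 — load
T1 CAS — after: cnt=5, r=4 — ok
T1 LOAD — after: cnt=5, r=5 — load
T1 CAS — after: cnt=6, r=5 — ok

A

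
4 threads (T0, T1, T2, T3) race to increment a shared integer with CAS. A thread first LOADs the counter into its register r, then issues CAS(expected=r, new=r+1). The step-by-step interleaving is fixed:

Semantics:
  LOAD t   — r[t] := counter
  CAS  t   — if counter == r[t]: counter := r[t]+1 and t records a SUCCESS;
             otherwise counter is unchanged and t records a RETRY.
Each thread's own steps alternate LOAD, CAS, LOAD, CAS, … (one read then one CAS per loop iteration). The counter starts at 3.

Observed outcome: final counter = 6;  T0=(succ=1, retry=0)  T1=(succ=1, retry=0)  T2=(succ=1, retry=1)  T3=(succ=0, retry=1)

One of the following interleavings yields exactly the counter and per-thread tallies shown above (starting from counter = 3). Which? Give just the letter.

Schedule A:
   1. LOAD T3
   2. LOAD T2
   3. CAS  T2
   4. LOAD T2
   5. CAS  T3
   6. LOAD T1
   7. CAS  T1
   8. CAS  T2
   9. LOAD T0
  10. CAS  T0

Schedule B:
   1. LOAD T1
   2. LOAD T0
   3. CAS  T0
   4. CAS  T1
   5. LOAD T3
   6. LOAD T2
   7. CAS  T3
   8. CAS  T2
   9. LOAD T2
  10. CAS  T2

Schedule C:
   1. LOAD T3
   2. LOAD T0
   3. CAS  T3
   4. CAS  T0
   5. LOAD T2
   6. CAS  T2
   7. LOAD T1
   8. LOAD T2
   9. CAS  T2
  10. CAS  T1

Simulating candidate A:
step 1: T3 LOAD ⇒ load; ctr=3 reg=3
step 2: T2 LOAD ⇒ load; ctr=3 reg=3
step 3: T2 CAS ⇒ ok; ctr=4 reg=3
step 4: T2 LOAD ⇒ load; ctr=4 reg=4
step 5: T3 CAS ⇒ retry; ctr=4 reg=3
step 6: T1 LOAD ⇒ load; ctr=4 reg=4
step 7: T1 CAS ⇒ ok; ctr=5 reg=4
step 8: T2 CAS ⇒ retry; ctr=5 reg=4
step 9: T0 LOAD ⇒ load; ctr=5 reg=5
step 10: T0 CAS ⇒ ok; ctr=6 reg=5

A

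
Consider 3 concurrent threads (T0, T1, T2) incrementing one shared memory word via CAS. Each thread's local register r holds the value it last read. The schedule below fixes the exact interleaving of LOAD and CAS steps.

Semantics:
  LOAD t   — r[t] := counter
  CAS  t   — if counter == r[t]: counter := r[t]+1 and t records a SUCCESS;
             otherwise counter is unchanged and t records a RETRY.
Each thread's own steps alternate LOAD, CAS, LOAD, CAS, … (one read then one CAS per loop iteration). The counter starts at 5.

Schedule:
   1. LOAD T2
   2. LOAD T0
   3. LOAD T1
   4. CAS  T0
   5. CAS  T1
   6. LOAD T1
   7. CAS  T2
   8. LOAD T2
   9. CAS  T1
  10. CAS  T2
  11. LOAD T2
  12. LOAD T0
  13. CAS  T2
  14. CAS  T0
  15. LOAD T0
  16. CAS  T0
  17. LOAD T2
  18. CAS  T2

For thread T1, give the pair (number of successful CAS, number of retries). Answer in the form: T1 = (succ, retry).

1. LOAD T2 → mem=5 r[T2]=5 [LOAD]
2. LOAD T0 → mem=5 r[T0]=5 [LOAD]
3. LOAD T1 → mem=5 r[T1]=5 [LOAD]
4. CAS T0 → mem=6 r[T0]=5 [OK]
5. CAS T1 → mem=6 r[T1]=5 [RETRY]
6. LOAD T1 → mem=6 r[T1]=6 [LOAD]
7. CAS T2 → mem=6 r[T2]=5 [RETRY]
8. LOAD T2 → mem=6 r[T2]=6 [LOAD]
9. CAS T1 → mem=7 r[T1]=6 [OK]
10. CAS T2 → mem=7 r[T2]=6 [RETRY]
11. LOAD T2 → mem=7 r[T2]=7 [LOAD]
12. LOAD T0 → mem=7 r[T0]=7 [LOAD]
13. CAS T2 → mem=8 r[T2]=7 [OK]
14. CAS T0 → mem=8 r[T0]=7 [RETRY]
15. LOAD T0 → mem=8 r[T0]=8 [LOAD]
16. CAS T0 → mem=9 r[T0]=8 [OK]
17. LOAD T2 → mem=9 r[T2]=9 [LOAD]
18. CAS T2 → mem=10 r[T2]=9 [OK]

T1 = (1, 1)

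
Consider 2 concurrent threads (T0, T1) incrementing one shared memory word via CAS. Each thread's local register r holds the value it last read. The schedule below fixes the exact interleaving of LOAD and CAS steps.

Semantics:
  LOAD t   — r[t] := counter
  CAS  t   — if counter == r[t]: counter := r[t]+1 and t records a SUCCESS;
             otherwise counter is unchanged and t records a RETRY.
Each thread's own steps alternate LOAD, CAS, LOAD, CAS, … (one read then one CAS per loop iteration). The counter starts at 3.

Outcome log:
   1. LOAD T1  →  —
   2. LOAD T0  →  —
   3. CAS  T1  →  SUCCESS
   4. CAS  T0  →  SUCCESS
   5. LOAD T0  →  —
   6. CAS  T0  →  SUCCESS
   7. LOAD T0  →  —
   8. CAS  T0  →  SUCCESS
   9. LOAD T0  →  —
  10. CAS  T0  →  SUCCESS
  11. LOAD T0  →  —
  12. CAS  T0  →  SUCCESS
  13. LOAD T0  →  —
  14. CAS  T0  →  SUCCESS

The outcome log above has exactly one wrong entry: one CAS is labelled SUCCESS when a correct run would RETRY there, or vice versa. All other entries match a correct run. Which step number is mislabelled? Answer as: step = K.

step = 4

Re-executing:
   1) LOAD T1:  M=3  r_T1=3
   2) LOAD T0:  M=3  r_T0=3
   3) CAS  T1:  M=4  r_T1=3 ✓
   4) CAS  T0:  M=4  r_T0=3 ✗
   5) LOAD T0:  M=4  r_T0=4
   6) CAS  T0:  M=5  r_T0=4 ✓
   7) LOAD T0:  M=5  r_T0=5
   8) CAS  T0:  M=6  r_T0=5 ✓
   9) LOAD T0:  M=6  r_T0=6
  10) CAS  T0:  M=7  r_T0=6 ✓
  11) LOAD T0:  M=7  r_T0=7
  12) CAS  T0:  M=8  r_T0=7 ✓
  13) LOAD T0:  M=8  r_T0=8
  14) CAS  T0:  M=9  r_T0=8 ✓
Flip is step 4.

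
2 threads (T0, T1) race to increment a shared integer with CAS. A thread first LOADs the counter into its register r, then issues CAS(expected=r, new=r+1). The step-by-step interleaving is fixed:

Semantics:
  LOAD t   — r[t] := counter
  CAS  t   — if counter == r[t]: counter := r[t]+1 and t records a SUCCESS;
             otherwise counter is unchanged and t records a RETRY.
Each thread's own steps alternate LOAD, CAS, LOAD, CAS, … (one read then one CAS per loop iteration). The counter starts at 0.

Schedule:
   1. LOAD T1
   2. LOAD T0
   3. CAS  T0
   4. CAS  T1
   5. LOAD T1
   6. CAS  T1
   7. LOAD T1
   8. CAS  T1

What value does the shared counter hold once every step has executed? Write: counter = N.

[1] T1.load  rd  (counter 0, T1.r 0)
[2] T0.load  rd  (counter 0, T0.r 0)
[3] T0.cas  hit  (counter 1, T0.r 0)
[4] T1.cas  miss  (counter 1, T1.r 0)
[5] T1.load  rd  (counter 1, T1.r 1)
[6] T1.cas  hit  (counter 2, T1.r 1)
[7] T1.load  rd  (counter 2, T1.r 2)
[8] T1.cas  hit  (counter 3, T1.r 2)

counter = 3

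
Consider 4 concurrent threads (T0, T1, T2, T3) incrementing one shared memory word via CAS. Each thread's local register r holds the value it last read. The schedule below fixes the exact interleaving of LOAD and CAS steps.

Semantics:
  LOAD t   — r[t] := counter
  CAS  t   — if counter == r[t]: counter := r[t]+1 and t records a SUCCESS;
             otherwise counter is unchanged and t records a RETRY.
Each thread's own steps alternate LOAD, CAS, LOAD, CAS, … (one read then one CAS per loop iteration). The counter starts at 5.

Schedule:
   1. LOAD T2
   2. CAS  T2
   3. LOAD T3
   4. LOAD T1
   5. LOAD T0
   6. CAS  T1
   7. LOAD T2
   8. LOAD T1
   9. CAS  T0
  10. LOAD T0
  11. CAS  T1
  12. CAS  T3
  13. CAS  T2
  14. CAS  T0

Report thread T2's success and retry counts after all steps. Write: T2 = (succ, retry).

step 1: T2 LOAD ⇒ load; ctr=5 reg=5
step 2: T2 CAS ⇒ ok; ctr=6 reg=5
step 3: T3 LOAD ⇒ load; ctr=6 reg=6
step 4: T1 LOAD ⇒ load; ctr=6 reg=6
step 5: T0 LOAD ⇒ load; ctr=6 reg=6
step 6: T1 CAS ⇒ ok; ctr=7 reg=6
step 7: T2 LOAD ⇒ load; ctr=7 reg=7
step 8: T1 LOAD ⇒ load; ctr=7 reg=7
step 9: T0 CAS ⇒ retry; ctr=7 reg=6
step 10: T0 LOAD ⇒ load; ctr=7 reg=7
step 11: T1 CAS ⇒ ok; ctr=8 reg=7
step 12: T3 CAS ⇒ retry; ctr=8 reg=6
step 13: T2 CAS ⇒ retry; ctr=8 reg=7
step 14: T0 CAS ⇒ retry; ctr=8 reg=7

T2 = (1, 1)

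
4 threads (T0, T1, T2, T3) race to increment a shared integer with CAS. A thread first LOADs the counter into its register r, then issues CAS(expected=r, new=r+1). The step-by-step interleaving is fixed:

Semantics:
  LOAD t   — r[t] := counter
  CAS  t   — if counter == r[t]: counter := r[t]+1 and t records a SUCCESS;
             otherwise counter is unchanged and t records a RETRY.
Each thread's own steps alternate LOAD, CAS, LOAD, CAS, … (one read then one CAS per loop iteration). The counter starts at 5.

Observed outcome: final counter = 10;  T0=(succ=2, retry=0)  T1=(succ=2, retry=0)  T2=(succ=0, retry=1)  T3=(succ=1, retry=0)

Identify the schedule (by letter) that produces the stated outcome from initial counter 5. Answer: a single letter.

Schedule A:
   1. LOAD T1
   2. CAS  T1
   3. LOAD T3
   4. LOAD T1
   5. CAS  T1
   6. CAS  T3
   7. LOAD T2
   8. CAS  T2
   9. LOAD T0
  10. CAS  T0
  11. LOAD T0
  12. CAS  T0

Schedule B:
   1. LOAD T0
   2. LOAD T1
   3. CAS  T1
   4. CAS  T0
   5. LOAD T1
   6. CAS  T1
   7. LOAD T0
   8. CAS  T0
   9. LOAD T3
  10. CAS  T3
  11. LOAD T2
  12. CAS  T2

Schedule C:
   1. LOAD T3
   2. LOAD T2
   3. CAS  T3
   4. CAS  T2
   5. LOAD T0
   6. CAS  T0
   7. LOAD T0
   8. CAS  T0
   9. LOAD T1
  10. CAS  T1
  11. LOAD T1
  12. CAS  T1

C

Tracing schedule C:
1. LOAD T3 → mem=5 r[T3]=5 [LOAD]
2. LOAD T2 → mem=5 r[T2]=5 [LOAD]
3. CAS T3 → mem=6 r[T3]=5 [OK]
4. CAS T2 → mem=6 r[T2]=5 [RETRY]
5. LOAD T0 → mem=6 r[T0]=6 [LOAD]
6. CAS T0 → mem=7 r[T0]=6 [OK]
7. LOAD T0 → mem=7 r[T0]=7 [LOAD]
8. CAS T0 → mem=8 r[T0]=7 [OK]
9. LOAD T1 → mem=8 r[T1]=8 [LOAD]
10. CAS T1 → mem=9 r[T1]=8 [OK]
11. LOAD T1 → mem=9 r[T1]=9 [LOAD]
12. CAS T1 → mem=10 r[T1]=9 [OK]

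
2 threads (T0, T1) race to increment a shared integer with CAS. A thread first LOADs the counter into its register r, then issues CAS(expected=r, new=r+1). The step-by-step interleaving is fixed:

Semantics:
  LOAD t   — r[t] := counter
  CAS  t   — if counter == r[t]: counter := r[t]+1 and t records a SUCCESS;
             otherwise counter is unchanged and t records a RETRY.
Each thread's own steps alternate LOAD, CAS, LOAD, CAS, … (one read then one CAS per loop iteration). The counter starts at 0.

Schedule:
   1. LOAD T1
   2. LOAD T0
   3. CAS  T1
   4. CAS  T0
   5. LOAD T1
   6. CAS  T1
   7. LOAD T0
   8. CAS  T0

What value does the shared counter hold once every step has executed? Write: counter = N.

counter = 3

step 1: T1 LOAD ⇒ load; ctr=0 reg=0
step 2: T0 LOAD ⇒ load; ctr=0 reg=0
step 3: T1 CAS ⇒ ok; ctr=1 reg=0
step 4: T0 CAS ⇒ retry; ctr=1 reg=0
step 5: T1 LOAD ⇒ load; ctr=1 reg=1
step 6: T1 CAS ⇒ ok; ctr=2 reg=1
step 7: T0 LOAD ⇒ load; ctr=2 reg=2
step 8: T0 CAS ⇒ ok; ctr=3 reg=2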